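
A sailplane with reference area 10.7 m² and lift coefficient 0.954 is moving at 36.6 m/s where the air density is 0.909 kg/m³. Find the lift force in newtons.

L = 6210 N

L = ½ρv²S·CL = ½ × 0.909 × 36.6² × 10.7 × 0.954 = 6210 N ≈ 6.21 kN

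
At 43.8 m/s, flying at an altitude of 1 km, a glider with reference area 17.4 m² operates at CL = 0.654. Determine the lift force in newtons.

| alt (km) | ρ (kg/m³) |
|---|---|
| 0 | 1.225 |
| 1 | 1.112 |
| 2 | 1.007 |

L = 12100 N

At 1 km, from the table: ρ = 1.112 kg/m³.
Dynamic pressure q = ½ρv² = ½ × 1.112 × 43.8² = 1067 Pa.
L = q·S·CL = 1067 × 17.4 × 0.654 = 12100 N ≈ 12.1 kN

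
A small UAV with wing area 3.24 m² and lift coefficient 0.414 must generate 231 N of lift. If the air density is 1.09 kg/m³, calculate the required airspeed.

v = 17.8 m/s

L = ½ρv²S·CL ⇒ v = √(2L/(ρ·S·CL))
v = √(2 × 231 / (1.09 × 3.24 × 0.414)) = √316 = 17.8 m/s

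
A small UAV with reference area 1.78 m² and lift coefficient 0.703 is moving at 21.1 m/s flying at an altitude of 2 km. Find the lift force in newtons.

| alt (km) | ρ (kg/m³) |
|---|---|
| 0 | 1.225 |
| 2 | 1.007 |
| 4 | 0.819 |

L = 281 N

At 2 km, from the table: ρ = 1.007 kg/m³.
L = ½ρv²S·CL = ½ × 1.007 × 21.1² × 1.78 × 0.703 = 281 N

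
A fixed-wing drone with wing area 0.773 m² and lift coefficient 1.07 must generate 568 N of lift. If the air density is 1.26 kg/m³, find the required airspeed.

v = 33 m/s

L = ½ρv²S·CL ⇒ v = √(2L/(ρ·S·CL))
v = √(2 × 568 / (1.26 × 0.773 × 1.07)) = √1090 = 33 m/s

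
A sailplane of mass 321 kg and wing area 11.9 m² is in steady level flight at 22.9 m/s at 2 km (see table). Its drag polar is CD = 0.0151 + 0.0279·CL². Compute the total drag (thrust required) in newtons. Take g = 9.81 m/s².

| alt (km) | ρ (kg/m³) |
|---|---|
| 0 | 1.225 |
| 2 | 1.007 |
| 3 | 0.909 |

D = 135 N

At 2 km, from the table: ρ = 1.007 kg/m³.
Weight W = mg = 321 × 9.81 = 3149 N; in level flight L = W.
q = ½ρv² = ½ × 1.007 × 22.9² = 264 Pa.
CL = W/(q·S) = 3149 / (264 × 11.9) = 1.002.
CD = 0.0151 + 0.0279 × 1.002² = 0.04312.
D = q·S·CD = 264 × 11.9 × 0.04312 = 135.5 N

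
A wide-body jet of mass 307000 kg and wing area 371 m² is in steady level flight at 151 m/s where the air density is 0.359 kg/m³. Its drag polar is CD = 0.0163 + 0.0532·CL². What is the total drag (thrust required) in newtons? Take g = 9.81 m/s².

Level flight ⇒ L = W = m·g = 307000 × 9.81 = 3.0117×10^6 N.
q = ½ρv² = ½ × 0.359 × 151² = 4093 Pa.
Required CL = L/(qS) = 3.0117×10^6/(4093·371) = 1.983.
CD = 0.0163 + 0.0532 × 1.983² = 0.2256.
D = q·S·CD = 4093 × 371 × 0.2256 = 3.425×10^5 N

D = 3.43×10^5 N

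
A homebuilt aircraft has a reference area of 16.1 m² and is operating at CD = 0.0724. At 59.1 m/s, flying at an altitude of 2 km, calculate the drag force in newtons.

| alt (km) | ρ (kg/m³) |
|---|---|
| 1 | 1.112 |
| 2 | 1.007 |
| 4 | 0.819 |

D = 2050 N

At 2 km, from the table: ρ = 1.007 kg/m³.
Dynamic pressure q = ½ρv² = ½ × 1.007 × 59.1² = 1759 Pa.
D = q·S·CD = 1759 × 16.1 × 0.0724 = 2050 N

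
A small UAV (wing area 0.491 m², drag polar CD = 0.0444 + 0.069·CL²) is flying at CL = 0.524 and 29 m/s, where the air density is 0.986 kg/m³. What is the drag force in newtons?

D = 12.9 N

CD = 0.0444 + 0.069 × 0.524² = 0.06335
D = ½ρv²S·CD = ½ × 0.986 × 29² × 0.491 × 0.06335 = 12.9 N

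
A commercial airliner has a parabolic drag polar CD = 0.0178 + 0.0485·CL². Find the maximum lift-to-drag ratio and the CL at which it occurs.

For CD = CD0 + K·CL², (L/D)max occurs at CL* = √(CD0/K) and equals 1/(2√(K·CD0)).
(L/D)max = 1/(2√(0.0485 × 0.0178)) = 1/(2 × 0.02938) = 17
CL* = √(0.0178/0.0485) = 0.606

(L/D)max = 17, at CL = 0.606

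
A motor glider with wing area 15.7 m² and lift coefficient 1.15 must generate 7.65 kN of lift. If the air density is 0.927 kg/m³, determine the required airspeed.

L = ½ρv²S·CL ⇒ v = √(2L/(ρ·S·CL))
v = √(2 × 7650 / (0.927 × 15.7 × 1.15)) = √914.1 = 30.2 m/s

v = 30.2 m/s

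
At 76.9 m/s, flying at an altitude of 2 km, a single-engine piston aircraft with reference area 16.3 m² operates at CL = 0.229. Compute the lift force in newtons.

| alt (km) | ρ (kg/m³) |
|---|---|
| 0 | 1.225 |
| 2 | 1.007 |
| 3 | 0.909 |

At 2 km, from the table: ρ = 1.007 kg/m³.
L = ½ρv²S·CL = ½ × 1.007 × 76.9² × 16.3 × 0.229 = 11100 N ≈ 11.1 kN

L = 11100 N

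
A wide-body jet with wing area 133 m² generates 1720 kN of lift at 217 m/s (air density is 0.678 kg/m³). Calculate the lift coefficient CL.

CL = 0.81

From L = ½ρv²S·CL, rearranging gives CL = 2L/(ρv²S).
CL = 2 × 1.72×10^6 / (0.678 × 217² × 133) = 0.81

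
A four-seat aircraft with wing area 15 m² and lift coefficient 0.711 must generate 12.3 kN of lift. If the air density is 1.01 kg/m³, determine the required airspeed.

v = 47.8 m/s

L = ½ρv²S·CL ⇒ v = √(2L/(ρ·S·CL))
v = √(2 × 12300 / (1.01 × 15 × 0.711)) = √2284 = 47.8 m/s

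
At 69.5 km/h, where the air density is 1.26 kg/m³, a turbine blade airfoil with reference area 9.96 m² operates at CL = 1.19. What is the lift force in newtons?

Convert speed: v = 69.5 km/h ÷ 3.6 = 19.31 m/s.
Dynamic pressure q = ½ρv² = ½ × 1.26 × 19.31² = 234.8 Pa.
L = q·S·CL = 234.8 × 9.96 × 1.19 = 2780 N

L = 2780 N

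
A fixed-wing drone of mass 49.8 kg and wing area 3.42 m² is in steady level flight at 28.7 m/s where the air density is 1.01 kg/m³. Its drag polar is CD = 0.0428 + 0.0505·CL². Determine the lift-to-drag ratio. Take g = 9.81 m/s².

In steady level flight, lift balances weight: W = mg = 49.8 × 9.81 = 488.54 N.
Dynamic pressure q = 0.5 × 1.01 × 28.7² = 416 Pa.
Required CL = L/(qS) = 488.54/(416·3.42) = 0.3434.
CD = 0.0428 + 0.0505 × 0.3434² = 0.04876.
L/D = CL/CD = 0.3434 / 0.04876 = 7.04

L/D = 7.04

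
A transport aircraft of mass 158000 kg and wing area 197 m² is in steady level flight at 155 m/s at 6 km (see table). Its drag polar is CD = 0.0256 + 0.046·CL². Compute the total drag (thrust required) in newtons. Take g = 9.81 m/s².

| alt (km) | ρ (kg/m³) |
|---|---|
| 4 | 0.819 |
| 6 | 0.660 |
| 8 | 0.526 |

D = 1.11×10^5 N

At 6 km, from the table: ρ = 0.660 kg/m³.
Weight W = mg = 158000 × 9.81 = 1.55×10^6 N; in level flight L = W.
q = ½ρv² = ½ × 0.66 × 155² = 7928 Pa.
CL = W/(q·S) = 1.55×10^6 / (7928 × 197) = 0.9924.
CD = 0.0256 + 0.046 × 0.9924² = 0.0709.
D = q·S·CD = 7928 × 197 × 0.0709 = 1.107×10^5 N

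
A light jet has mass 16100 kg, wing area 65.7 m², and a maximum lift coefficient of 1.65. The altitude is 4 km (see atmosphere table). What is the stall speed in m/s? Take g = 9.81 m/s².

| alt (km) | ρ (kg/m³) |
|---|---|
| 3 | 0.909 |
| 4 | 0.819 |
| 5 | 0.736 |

At 4 km, from the table: ρ = 0.819 kg/m³.
At stall, lift equals weight: L = W = m·g = 16100 × 9.81 = 1.579×10^5 N.
From L = ½ρV²S·CL,max = W: V_stall = √(2W/(ρSCL,max)) = √(2·1.579×10^5/(0.819·65.7·1.65))
V_stall = √3558 = 59.6 m/s

V_stall = 59.6 m/s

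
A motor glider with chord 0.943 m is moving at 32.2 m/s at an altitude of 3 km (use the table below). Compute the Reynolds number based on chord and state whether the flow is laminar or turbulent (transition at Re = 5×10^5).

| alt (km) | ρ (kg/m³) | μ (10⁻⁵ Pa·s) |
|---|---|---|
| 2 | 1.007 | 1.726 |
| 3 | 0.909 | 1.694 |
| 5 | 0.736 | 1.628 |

At 3 km, from the table: ρ = 0.909 kg/m³, μ = 1.694×10⁻⁵ Pa·s.
Re = ρ·v·c/μ = 0.909 × 32.2 × 0.943 / (1.694×10⁻⁵) = 1.63×10^6
Since 1.63×10^6 > 5×10^5, the flow is turbulent.

Re = 1.63×10^6 (turbulent)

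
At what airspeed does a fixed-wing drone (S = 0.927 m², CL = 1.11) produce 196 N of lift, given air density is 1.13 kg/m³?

L = ½ρv²S·CL ⇒ v = √(2L/(ρ·S·CL))
v = √(2 × 196 / (1.13 × 0.927 × 1.11)) = √337.1 = 18.4 m/s

v = 18.4 m/s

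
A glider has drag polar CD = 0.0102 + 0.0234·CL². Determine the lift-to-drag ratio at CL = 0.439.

L/D = 29.8

CD = 0.0102 + 0.0234 × 0.439² = 0.01471
L/D = CL/CD = 0.439 / 0.01471 = 29.8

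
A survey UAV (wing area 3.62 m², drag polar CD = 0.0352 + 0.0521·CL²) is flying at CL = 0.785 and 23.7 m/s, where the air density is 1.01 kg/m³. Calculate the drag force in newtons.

D = 69.1 N

CD = 0.0352 + 0.0521 × 0.785² = 0.06731
D = ½ρv²S·CD = ½ × 1.01 × 23.7² × 3.62 × 0.06731 = 69.1 N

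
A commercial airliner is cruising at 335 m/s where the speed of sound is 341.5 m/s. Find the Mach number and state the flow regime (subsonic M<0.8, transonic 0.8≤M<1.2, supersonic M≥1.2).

M = 0.981 (transonic)

M = v/a = 335 / 341.5 = 0.981
M = 0.981 → transonic.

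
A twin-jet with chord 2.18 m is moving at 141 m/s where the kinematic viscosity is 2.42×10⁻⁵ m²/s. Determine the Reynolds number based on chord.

Re = v·c/ν = 141 × 2.18 / (2.42×10⁻⁵) = 1.27×10^7

Re = 1.27×10^7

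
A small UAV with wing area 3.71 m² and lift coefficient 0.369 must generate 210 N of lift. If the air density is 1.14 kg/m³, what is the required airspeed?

L = ½ρv²S·CL ⇒ v = √(2L/(ρ·S·CL))
v = √(2 × 210 / (1.14 × 3.71 × 0.369)) = √269.1 = 16.4 m/s

v = 16.4 m/s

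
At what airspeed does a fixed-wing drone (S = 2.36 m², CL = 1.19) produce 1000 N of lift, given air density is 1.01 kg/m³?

v = 26.6 m/s

L = ½ρv²S·CL ⇒ v = √(2L/(ρ·S·CL))
v = √(2 × 1000 / (1.01 × 2.36 × 1.19)) = √705.1 = 26.6 m/s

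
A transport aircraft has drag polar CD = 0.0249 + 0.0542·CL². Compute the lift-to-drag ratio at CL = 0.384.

L/D = 11.7

CD = 0.0249 + 0.0542 × 0.384² = 0.03289
L/D = CL/CD = 0.384 / 0.03289 = 11.7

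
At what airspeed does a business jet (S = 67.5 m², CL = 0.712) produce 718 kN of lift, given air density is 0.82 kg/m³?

v = 191 m/s

L = ½ρv²S·CL ⇒ v = √(2L/(ρ·S·CL))
v = √(2 × 7.18×10^5 / (0.82 × 67.5 × 0.712)) = √36440 = 191 m/s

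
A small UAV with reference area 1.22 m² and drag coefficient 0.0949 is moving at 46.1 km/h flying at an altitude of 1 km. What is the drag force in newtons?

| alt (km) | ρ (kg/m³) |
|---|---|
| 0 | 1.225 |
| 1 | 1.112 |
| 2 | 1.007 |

At 1 km, from the table: ρ = 1.112 kg/m³.
Convert speed: v = 46.1 km/h ÷ 3.6 = 12.81 m/s.
Dynamic pressure q = ½ρv² = ½ × 1.112 × 12.81² = 91.17 Pa.
D = q·S·CD = 91.17 × 1.22 × 0.0949 = 10.6 N

D = 10.6 N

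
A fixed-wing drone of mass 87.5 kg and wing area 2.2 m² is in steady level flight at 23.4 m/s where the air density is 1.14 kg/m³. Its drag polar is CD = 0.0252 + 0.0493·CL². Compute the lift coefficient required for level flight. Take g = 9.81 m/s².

Level flight ⇒ L = W = m·g = 87.5 × 9.81 = 858.38 N.
Dynamic pressure q = 0.5 × 1.14 × 23.4² = 312.1 Pa.
CL = W/(q·S) = 858.38 / (312.1 × 2.2) = 1.25.

CL = 1.25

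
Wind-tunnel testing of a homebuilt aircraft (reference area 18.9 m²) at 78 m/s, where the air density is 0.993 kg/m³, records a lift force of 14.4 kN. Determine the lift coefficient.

CL = 0.252

From L = ½ρv²S·CL, rearranging gives CL = 2L/(ρv²S).
CL = 2 × 14400 / (0.993 × 78² × 18.9) = 0.252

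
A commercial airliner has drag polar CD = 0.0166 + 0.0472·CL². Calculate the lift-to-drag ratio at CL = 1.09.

CD = 0.0166 + 0.0472 × 1.09² = 0.07268
L/D = CL/CD = 1.09 / 0.07268 = 15

L/D = 15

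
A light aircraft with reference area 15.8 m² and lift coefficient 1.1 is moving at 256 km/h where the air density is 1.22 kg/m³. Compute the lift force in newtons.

Convert speed: v = 256 km/h ÷ 3.6 = 71.11 m/s.
L = ½ρv²S·CL = ½ × 1.22 × 71.11² × 15.8 × 1.1 = 53600 N ≈ 53.6 kN

L = 53600 N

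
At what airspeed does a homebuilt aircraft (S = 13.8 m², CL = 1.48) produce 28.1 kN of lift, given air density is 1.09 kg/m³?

v = 50.2 m/s

L = ½ρv²S·CL ⇒ v = √(2L/(ρ·S·CL))
v = √(2 × 28100 / (1.09 × 13.8 × 1.48)) = √2524 = 50.2 m/s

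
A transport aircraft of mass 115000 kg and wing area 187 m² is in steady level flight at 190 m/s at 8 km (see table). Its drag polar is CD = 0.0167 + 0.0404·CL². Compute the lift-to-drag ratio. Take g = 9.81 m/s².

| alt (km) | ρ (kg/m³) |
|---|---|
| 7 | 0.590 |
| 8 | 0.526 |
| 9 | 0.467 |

L/D = 19.2

At 8 km, from the table: ρ = 0.526 kg/m³.
Weight W = mg = 115000 × 9.81 = 1.1282×10^6 N; in level flight L = W.
Dynamic pressure q = 0.5 × 0.526 × 190² = 9494 Pa.
Required CL = L/(qS) = 1.1282×10^6/(9494·187) = 0.6354.
CD = 0.0167 + 0.0404 × 0.6354² = 0.03301.
L/D = CL/CD = 0.6354 / 0.03301 = 19.2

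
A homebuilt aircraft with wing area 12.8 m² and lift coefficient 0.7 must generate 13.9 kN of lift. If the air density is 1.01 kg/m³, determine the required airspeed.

v = 55.4 m/s

L = ½ρv²S·CL ⇒ v = √(2L/(ρ·S·CL))
v = √(2 × 13900 / (1.01 × 12.8 × 0.7)) = √3072 = 55.4 m/s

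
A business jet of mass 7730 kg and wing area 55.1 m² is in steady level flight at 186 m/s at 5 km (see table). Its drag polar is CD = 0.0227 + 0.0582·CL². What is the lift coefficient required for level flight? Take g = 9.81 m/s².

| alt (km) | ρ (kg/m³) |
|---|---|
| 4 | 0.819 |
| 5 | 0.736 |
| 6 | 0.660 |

At 5 km, from the table: ρ = 0.736 kg/m³.
Weight W = mg = 7730 × 9.81 = 75831 N; in level flight L = W.
q = ½ρv² = ½ × 0.736 × 186² = 12730 Pa.
CL = W/(q·S) = 75831 / (12730 × 55.1) = 0.1081.

CL = 0.108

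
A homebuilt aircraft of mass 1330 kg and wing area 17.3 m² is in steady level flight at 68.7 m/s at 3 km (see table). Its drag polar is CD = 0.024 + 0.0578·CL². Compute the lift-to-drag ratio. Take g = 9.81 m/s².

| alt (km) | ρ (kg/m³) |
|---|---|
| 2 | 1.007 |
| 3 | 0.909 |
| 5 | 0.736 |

At 3 km, from the table: ρ = 0.909 kg/m³.
Weight W = mg = 1330 × 9.81 = 13047 N; in level flight L = W.
Dynamic pressure q = 0.5 × 0.909 × 68.7² = 2145 Pa.
CL = W/(q·S) = 13047 / (2145 × 17.3) = 0.3516.
CD = 0.024 + 0.0578 × 0.3516² = 0.03114.
L/D = CL/CD = 0.3516 / 0.03114 = 11.3

L/D = 11.3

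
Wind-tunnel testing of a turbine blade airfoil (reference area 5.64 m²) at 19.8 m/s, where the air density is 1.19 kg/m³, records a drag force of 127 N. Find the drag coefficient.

CD = 0.0965

From D = ½ρv²S·CD, rearranging gives CD = 2D/(ρv²S).
CD = 2 × 127 / (1.19 × 19.8² × 5.64) = 0.0965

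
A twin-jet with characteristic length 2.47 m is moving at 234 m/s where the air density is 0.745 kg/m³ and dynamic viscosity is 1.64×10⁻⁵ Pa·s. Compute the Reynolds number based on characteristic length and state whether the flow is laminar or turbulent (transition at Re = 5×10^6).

Re = ρ·v·c/μ = 0.745 × 234 × 2.47 / (1.64×10⁻⁵) = 2.63×10^7
Since 2.63×10^7 > 5×10^6, the flow is turbulent.

Re = 2.63×10^7 (turbulent)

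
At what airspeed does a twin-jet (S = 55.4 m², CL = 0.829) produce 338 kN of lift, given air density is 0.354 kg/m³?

L = ½ρv²S·CL ⇒ v = √(2L/(ρ·S·CL))
v = √(2 × 3.38×10^5 / (0.354 × 55.4 × 0.829)) = √41580 = 204 m/s

v = 204 m/s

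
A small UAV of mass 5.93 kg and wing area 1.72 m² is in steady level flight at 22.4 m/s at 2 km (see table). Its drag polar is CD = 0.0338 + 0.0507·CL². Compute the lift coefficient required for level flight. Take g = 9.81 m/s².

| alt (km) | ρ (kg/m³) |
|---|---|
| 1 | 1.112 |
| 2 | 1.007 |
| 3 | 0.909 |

CL = 0.134

At 2 km, from the table: ρ = 1.007 kg/m³.
Level flight ⇒ L = W = m·g = 5.93 × 9.81 = 58.173 N.
Dynamic pressure q = 0.5 × 1.007 × 22.4² = 252.6 Pa.
CL = W/(q·S) = 58.173 / (252.6 × 1.72) = 0.1339.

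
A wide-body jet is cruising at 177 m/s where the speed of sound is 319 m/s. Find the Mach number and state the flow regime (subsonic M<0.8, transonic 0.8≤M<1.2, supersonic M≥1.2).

M = 0.555 (subsonic)

M = v/a = 177 / 319 = 0.555
M = 0.555 → subsonic.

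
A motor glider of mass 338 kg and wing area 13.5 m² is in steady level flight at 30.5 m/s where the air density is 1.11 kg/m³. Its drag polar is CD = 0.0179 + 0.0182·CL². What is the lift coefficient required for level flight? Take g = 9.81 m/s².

Level flight ⇒ L = W = m·g = 338 × 9.81 = 3315.8 N.
q = ½ρv² = ½ × 1.11 × 30.5² = 516.3 Pa.
CL = W/(q·S) = 3315.8 / (516.3 × 13.5) = 0.4757.

CL = 0.476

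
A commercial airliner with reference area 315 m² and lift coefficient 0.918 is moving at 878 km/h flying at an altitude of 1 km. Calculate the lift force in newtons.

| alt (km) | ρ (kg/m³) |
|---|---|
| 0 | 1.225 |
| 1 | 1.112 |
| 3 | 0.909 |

L = 9.56×10^6 N

At 1 km, from the table: ρ = 1.112 kg/m³.
Convert speed: v = 878 km/h ÷ 3.6 = 243.9 m/s.
L = ½ρv²S·CL = ½ × 1.112 × 243.9² × 315 × 0.918 = 9.56×10^6 N ≈ 9560 kN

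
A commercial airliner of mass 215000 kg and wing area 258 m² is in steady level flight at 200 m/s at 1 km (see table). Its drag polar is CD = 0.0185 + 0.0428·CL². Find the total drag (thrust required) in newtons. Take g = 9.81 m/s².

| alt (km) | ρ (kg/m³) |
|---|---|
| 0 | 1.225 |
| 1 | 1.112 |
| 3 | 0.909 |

At 1 km, from the table: ρ = 1.112 kg/m³.
Level flight ⇒ L = W = m·g = 215000 × 9.81 = 2.1092×10^6 N.
q = ½ρv² = ½ × 1.112 × 200² = 22240 Pa.
Required CL = L/(qS) = 2.1092×10^6/(22240·258) = 0.3676.
CD = 0.0185 + 0.0428 × 0.3676² = 0.02428.
D = q·S·CD = 22240 × 258 × 0.02428 = 1.393×10^5 N

D = 1.39×10^5 N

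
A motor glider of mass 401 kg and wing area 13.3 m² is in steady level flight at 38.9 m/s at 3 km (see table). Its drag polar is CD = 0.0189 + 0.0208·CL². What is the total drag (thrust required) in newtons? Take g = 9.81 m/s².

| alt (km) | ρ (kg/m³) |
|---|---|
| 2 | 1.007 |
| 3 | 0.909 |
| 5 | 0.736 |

D = 208 N

At 3 km, from the table: ρ = 0.909 kg/m³.
Level flight ⇒ L = W = m·g = 401 × 9.81 = 3933.8 N.
q = ½ρv² = ½ × 0.909 × 38.9² = 687.8 Pa.
Required CL = L/(qS) = 3933.8/(687.8·13.3) = 0.4301.
CD = 0.0189 + 0.0208 × 0.4301² = 0.02275.
D = q·S·CD = 687.8 × 13.3 × 0.02275 = 208.1 N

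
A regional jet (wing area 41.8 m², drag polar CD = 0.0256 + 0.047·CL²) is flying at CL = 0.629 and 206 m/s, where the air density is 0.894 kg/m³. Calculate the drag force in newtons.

CD = 0.0256 + 0.047 × 0.629² = 0.0442
D = ½ρv²S·CD = ½ × 0.894 × 206² × 41.8 × 0.0442 = 35000 N

D = 35000 N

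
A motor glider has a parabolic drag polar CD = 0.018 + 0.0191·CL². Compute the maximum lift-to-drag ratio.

(L/D)max = 27

For CD = CD0 + K·CL², (L/D)max occurs at CL* = √(CD0/K) and equals 1/(2√(K·CD0)).
(L/D)max = 1/(2√(0.0191 × 0.018)) = 1/(2 × 0.01854) = 27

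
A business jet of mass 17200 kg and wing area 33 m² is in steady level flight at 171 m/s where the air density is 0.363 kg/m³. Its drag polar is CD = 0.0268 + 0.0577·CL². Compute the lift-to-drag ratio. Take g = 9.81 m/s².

L/D = 12

Level flight ⇒ L = W = m·g = 17200 × 9.81 = 1.6873×10^5 N.
q = ½ρv² = ½ × 0.363 × 171² = 5307 Pa.
CL = 2W/(ρv²S) = 2×1.6873×10^5/(0.363×171²×33) = 0.9634.
CD = 0.0268 + 0.0577 × 0.9634² = 0.08036.
L/D = CL/CD = 0.9634 / 0.08036 = 12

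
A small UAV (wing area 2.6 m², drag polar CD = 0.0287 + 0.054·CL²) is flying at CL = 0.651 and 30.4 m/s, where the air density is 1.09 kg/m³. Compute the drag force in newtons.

CD = 0.0287 + 0.054 × 0.651² = 0.05159
D = ½ρv²S·CD = ½ × 1.09 × 30.4² × 2.6 × 0.05159 = 67.6 N

D = 67.6 N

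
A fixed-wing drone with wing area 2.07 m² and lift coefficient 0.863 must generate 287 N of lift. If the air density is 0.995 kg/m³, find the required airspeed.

v = 18 m/s

L = ½ρv²S·CL ⇒ v = √(2L/(ρ·S·CL))
v = √(2 × 287 / (0.995 × 2.07 × 0.863)) = √322.9 = 18 m/s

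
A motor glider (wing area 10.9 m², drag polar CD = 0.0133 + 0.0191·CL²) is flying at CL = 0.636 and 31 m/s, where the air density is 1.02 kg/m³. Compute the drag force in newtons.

D = 112 N

CD = 0.0133 + 0.0191 × 0.636² = 0.02103
D = ½ρv²S·CD = ½ × 1.02 × 31² × 10.9 × 0.02103 = 112 N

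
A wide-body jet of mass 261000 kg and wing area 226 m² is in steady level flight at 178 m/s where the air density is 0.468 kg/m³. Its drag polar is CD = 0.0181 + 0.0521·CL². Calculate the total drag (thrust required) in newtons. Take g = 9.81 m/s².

Level flight ⇒ L = W = m·g = 261000 × 9.81 = 2.5604×10^6 N.
Dynamic pressure q = 0.5 × 0.468 × 178² = 7414 Pa.
CL = W/(q·S) = 2.5604×10^6 / (7414 × 226) = 1.528.
CD = 0.0181 + 0.0521 × 1.528² = 0.1398.
D = q·S·CD = 7414 × 226 × 0.1398 = 2.342×10^5 N

D = 2.34×10^5 N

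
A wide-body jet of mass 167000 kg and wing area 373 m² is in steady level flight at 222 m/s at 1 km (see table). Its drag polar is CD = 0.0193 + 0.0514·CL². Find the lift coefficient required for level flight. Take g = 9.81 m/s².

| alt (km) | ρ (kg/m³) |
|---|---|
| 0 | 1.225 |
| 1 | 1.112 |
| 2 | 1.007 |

At 1 km, from the table: ρ = 1.112 kg/m³.
Weight W = mg = 167000 × 9.81 = 1.6383×10^6 N; in level flight L = W.
q = ½ρv² = ½ × 1.112 × 222² = 27400 Pa.
CL = 2W/(ρv²S) = 2×1.6383×10^6/(1.112×222²×373) = 0.1603.

CL = 0.16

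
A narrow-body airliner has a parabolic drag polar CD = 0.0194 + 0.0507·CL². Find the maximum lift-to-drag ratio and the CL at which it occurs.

For CD = CD0 + K·CL², (L/D)max occurs at CL* = √(CD0/K) and equals 1/(2√(K·CD0)).
(L/D)max = 1/(2√(0.0507 × 0.0194)) = 1/(2 × 0.03136) = 15.9
CL* = √(0.0194/0.0507) = 0.619

(L/D)max = 15.9, at CL = 0.619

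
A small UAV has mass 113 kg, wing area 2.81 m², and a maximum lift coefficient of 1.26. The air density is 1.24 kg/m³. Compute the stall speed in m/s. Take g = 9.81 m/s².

V_stall = 22.5 m/s

At stall, lift equals weight: L = W = m·g = 113 × 9.81 = 1109 N.
V_stall = √(2W/(ρ·S·CL,max)) = √(2 × 1109 / (1.24 × 2.81 × 1.26))
V_stall = √505 = 22.5 m/s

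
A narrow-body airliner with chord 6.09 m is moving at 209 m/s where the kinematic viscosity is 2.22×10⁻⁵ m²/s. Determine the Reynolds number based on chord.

Re = v·c/ν = 209 × 6.09 / (2.22×10⁻⁵) = 5.73×10^7

Re = 5.73×10^7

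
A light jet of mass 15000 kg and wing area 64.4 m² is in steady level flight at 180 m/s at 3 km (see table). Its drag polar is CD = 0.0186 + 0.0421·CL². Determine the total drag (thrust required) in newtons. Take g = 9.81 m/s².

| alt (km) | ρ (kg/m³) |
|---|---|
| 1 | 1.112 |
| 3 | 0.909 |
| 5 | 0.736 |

D = 18600 N

At 3 km, from the table: ρ = 0.909 kg/m³.
In steady level flight, lift balances weight: W = mg = 15000 × 9.81 = 1.4715×10^5 N.
q = ½ρv² = ½ × 0.909 × 180² = 14730 Pa.
CL = W/(q·S) = 1.4715×10^5 / (14730 × 64.4) = 0.1552.
CD = 0.0186 + 0.0421 × 0.1552² = 0.01961.
D = q·S·CD = 14730 × 64.4 × 0.01961 = 18600 N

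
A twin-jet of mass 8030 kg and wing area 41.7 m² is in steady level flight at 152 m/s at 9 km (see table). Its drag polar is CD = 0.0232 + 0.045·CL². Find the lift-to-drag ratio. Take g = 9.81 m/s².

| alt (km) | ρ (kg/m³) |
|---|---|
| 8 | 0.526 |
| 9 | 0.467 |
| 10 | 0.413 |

L/D = 12.2

At 9 km, from the table: ρ = 0.467 kg/m³.
Level flight ⇒ L = W = m·g = 8030 × 9.81 = 78774 N.
q = ½ρv² = ½ × 0.467 × 152² = 5395 Pa.
CL = W/(q·S) = 78774 / (5395 × 41.7) = 0.3502.
CD = 0.0232 + 0.045 × 0.3502² = 0.02872.
L/D = CL/CD = 0.3502 / 0.02872 = 12.2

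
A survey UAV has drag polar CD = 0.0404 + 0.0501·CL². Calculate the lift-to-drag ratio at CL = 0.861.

L/D = 11.1

CD = 0.0404 + 0.0501 × 0.861² = 0.07754
L/D = CL/CD = 0.861 / 0.07754 = 11.1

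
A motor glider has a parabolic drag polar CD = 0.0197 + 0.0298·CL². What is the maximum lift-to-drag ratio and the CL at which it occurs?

For CD = CD0 + K·CL², (L/D)max occurs at CL* = √(CD0/K) and equals 1/(2√(K·CD0)).
(L/D)max = 1/(2√(0.0298 × 0.0197)) = 1/(2 × 0.02423) = 20.6
CL* = √(0.0197/0.0298) = 0.813

(L/D)max = 20.6, at CL = 0.813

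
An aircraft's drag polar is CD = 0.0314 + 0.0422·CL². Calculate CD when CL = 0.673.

CD = 0.0505

CD = 0.0314 + 0.0422 × 0.673² = 0.0314 + 0.01911 = 0.0505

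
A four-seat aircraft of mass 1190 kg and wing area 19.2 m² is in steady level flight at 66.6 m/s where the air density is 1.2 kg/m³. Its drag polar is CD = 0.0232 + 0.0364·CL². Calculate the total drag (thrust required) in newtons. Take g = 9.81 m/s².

Level flight ⇒ L = W = m·g = 1190 × 9.81 = 11674 N.
Dynamic pressure q = 0.5 × 1.2 × 66.6² = 2661 Pa.
CL = W/(q·S) = 11674 / (2661 × 19.2) = 0.2285.
CD = 0.0232 + 0.0364 × 0.2285² = 0.0251.
D = q·S·CD = 2661 × 19.2 × 0.0251 = 1283 N

D = 1280 N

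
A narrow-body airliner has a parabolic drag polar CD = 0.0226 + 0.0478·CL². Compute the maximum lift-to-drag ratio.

For CD = CD0 + K·CL², (L/D)max occurs at CL* = √(CD0/K) and equals 1/(2√(K·CD0)).
(L/D)max = 1/(2√(0.0478 × 0.0226)) = 1/(2 × 0.03287) = 15.2

(L/D)max = 15.2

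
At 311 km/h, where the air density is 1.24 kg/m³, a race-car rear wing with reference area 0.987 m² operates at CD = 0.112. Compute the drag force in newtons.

D = 511 N

Convert speed: v = 311 km/h ÷ 3.6 = 86.39 m/s.
Dynamic pressure q = ½ρv² = ½ × 1.24 × 86.39² = 4627 Pa.
D = q·S·CD = 4627 × 0.987 × 0.112 = 511 N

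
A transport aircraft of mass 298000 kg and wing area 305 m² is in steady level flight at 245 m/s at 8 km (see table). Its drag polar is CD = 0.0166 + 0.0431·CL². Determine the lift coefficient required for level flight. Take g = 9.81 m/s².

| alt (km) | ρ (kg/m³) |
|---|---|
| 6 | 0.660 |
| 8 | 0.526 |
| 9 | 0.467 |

At 8 km, from the table: ρ = 0.526 kg/m³.
In steady level flight, lift balances weight: W = mg = 298000 × 9.81 = 2.9234×10^6 N.
q = ½ρv² = ½ × 0.526 × 245² = 15790 Pa.
CL = W/(q·S) = 2.9234×10^6 / (15790 × 305) = 0.6072.

CL = 0.607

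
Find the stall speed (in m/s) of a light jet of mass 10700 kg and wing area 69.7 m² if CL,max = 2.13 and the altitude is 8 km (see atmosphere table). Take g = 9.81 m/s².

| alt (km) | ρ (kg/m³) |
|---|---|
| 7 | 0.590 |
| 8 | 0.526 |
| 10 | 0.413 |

At 8 km, from the table: ρ = 0.526 kg/m³.
Stall occurs when L = W at CL,max. W = mg = 10700 × 9.81 = 1.05×10^5 N.
From L = ½ρV²S·CL,max = W: V_stall = √(2W/(ρSCL,max)) = √(2·1.05×10^5/(0.526·69.7·2.13))
V_stall = √2688 = 51.8 m/s

V_stall = 51.8 m/s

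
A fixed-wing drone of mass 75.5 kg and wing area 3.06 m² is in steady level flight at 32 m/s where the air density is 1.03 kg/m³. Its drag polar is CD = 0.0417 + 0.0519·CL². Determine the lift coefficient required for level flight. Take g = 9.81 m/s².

CL = 0.459

Weight W = mg = 75.5 × 9.81 = 740.66 N; in level flight L = W.
q = ½ρv² = ½ × 1.03 × 32² = 527.4 Pa.
Required CL = L/(qS) = 740.66/(527.4·3.06) = 0.459.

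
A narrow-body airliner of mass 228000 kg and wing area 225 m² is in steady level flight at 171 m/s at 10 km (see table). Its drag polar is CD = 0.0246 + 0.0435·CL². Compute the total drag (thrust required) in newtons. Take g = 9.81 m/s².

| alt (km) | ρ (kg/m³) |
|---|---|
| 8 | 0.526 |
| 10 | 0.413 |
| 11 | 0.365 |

At 10 km, from the table: ρ = 0.413 kg/m³.
Weight W = mg = 228000 × 9.81 = 2.2367×10^6 N; in level flight L = W.
Dynamic pressure q = 0.5 × 0.413 × 171² = 6038 Pa.
Required CL = L/(qS) = 2.2367×10^6/(6038·225) = 1.646.
CD = 0.0246 + 0.0435 × 1.646² = 0.1425.
D = q·S·CD = 6038 × 225 × 0.1425 = 1.936×10^5 N

D = 1.94×10^5 N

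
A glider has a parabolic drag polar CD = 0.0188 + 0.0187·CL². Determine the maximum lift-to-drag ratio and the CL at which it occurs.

For CD = CD0 + K·CL², (L/D)max occurs at CL* = √(CD0/K) and equals 1/(2√(K·CD0)).
(L/D)max = 1/(2√(0.0187 × 0.0188)) = 1/(2 × 0.01875) = 26.7
CL* = √(0.0188/0.0187) = 1

(L/D)max = 26.7, at CL = 1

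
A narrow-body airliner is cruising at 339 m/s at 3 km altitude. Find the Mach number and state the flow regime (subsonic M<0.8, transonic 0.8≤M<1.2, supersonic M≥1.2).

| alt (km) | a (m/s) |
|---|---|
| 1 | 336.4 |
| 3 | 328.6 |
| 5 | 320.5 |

At 3 km, from the table: a = 328.6 m/s.
M = v/a = 339 / 328.6 = 1.03
M = 1.03 → transonic.

M = 1.03 (transonic)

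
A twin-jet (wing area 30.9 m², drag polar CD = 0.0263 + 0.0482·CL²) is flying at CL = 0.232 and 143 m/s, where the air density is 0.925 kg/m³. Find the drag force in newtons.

CD = 0.0263 + 0.0482 × 0.232² = 0.02889
D = ½ρv²S·CD = ½ × 0.925 × 143² × 30.9 × 0.02889 = 8440 N

D = 8440 N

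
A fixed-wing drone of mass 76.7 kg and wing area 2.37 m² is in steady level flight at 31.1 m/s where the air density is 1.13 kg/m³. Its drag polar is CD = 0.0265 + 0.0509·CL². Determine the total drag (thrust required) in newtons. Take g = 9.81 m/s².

Weight W = mg = 76.7 × 9.81 = 752.43 N; in level flight L = W.
q = ½ρv² = ½ × 1.13 × 31.1² = 546.5 Pa.
CL = W/(q·S) = 752.43 / (546.5 × 2.37) = 0.581.
CD = 0.0265 + 0.0509 × 0.581² = 0.04368.
D = q·S·CD = 546.5 × 2.37 × 0.04368 = 56.57 N

D = 56.6 N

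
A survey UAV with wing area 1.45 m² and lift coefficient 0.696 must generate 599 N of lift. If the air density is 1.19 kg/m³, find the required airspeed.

v = 31.6 m/s

L = ½ρv²S·CL ⇒ v = √(2L/(ρ·S·CL))
v = √(2 × 599 / (1.19 × 1.45 × 0.696)) = √997.5 = 31.6 m/s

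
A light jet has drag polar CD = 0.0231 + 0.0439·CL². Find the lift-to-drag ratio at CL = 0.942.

L/D = 15.2

CD = 0.0231 + 0.0439 × 0.942² = 0.06206
L/D = CL/CD = 0.942 / 0.06206 = 15.2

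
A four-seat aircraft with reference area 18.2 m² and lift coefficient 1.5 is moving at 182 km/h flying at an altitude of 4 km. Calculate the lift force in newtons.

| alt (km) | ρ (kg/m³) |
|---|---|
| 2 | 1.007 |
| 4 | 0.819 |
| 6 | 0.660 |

L = 28600 N

At 4 km, from the table: ρ = 0.819 kg/m³.
Convert speed: v = 182 km/h ÷ 3.6 = 50.56 m/s.
Dynamic pressure q = ½ρv² = ½ × 0.819 × 50.56² = 1047 Pa.
L = q·S·CL = 1047 × 18.2 × 1.5 = 28600 N ≈ 28.6 kN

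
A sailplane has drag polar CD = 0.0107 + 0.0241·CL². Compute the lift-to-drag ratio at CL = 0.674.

CD = 0.0107 + 0.0241 × 0.674² = 0.02165
L/D = CL/CD = 0.674 / 0.02165 = 31.1

L/D = 31.1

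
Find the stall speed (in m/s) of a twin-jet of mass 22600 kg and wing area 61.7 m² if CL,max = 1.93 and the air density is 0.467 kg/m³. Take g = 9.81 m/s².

At stall, lift equals weight: L = W = m·g = 22600 × 9.81 = 2.217×10^5 N.
From L = ½ρV²S·CL,max = W: V_stall = √(2W/(ρSCL,max)) = √(2·2.217×10^5/(0.467·61.7·1.93))
V_stall = √7973 = 89.3 m/s

V_stall = 89.3 m/s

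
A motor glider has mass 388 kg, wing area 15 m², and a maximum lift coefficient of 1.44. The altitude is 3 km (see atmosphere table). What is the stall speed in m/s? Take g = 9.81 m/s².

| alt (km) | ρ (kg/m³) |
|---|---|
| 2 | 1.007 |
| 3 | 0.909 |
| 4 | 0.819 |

V_stall = 19.7 m/s

At 3 km, from the table: ρ = 0.909 kg/m³.
Stall occurs when L = W at CL,max. W = mg = 388 × 9.81 = 3806 N.
V_stall = √(2W/(ρ·S·CL,max)) = √(2 × 3806 / (0.909 × 15 × 1.44))
V_stall = √387.7 = 19.7 m/s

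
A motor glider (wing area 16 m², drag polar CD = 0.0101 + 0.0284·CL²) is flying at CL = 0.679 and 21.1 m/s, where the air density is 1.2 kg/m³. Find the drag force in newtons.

D = 99.1 N

CD = 0.0101 + 0.0284 × 0.679² = 0.02319
D = ½ρv²S·CD = ½ × 1.2 × 21.1² × 16 × 0.02319 = 99.1 N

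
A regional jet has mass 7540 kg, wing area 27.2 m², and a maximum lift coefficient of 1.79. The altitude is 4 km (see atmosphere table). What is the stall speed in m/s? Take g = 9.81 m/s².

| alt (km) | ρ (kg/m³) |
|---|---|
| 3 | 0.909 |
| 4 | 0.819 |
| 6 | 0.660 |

V_stall = 60.9 m/s

At 4 km, from the table: ρ = 0.819 kg/m³.
At stall, lift equals weight: L = W = m·g = 7540 × 9.81 = 73970 N.
V_stall = √(2W/(ρ·S·CL,max)) = √(2 × 73970 / (0.819 × 27.2 × 1.79))
V_stall = √3710 = 60.9 m/s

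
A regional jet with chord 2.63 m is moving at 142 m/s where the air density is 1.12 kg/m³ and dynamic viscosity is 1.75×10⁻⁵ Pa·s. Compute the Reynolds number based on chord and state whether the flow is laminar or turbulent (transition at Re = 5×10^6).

Re = ρ·v·c/μ = 1.12 × 142 × 2.63 / (1.75×10⁻⁵) = 2.39×10^7
Since 2.39×10^7 > 5×10^6, the flow is turbulent.

Re = 2.39×10^7 (turbulent)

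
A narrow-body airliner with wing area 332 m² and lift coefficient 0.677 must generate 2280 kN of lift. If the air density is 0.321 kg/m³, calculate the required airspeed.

v = 251 m/s

L = ½ρv²S·CL ⇒ v = √(2L/(ρ·S·CL))
v = √(2 × 2.28×10^6 / (0.321 × 332 × 0.677)) = √63200 = 251 m/s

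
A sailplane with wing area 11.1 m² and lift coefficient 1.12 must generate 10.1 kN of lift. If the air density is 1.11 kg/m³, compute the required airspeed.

L = ½ρv²S·CL ⇒ v = √(2L/(ρ·S·CL))
v = √(2 × 10100 / (1.11 × 11.1 × 1.12)) = √1464 = 38.3 m/s

v = 38.3 m/s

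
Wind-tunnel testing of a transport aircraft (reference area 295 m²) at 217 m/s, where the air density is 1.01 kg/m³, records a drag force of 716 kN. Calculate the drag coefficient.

CD = 0.102

From D = ½ρv²S·CD, rearranging gives CD = 2D/(ρv²S).
CD = 2 × 7.16×10^5 / (1.01 × 217² × 295) = 0.102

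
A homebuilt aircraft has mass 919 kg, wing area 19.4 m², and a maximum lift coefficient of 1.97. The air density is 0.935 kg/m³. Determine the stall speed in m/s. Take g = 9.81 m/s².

V_stall = 22.5 m/s

Stall occurs when L = W at CL,max. W = mg = 919 × 9.81 = 9015 N.
From L = ½ρV²S·CL,max = W: V_stall = √(2W/(ρSCL,max)) = √(2·9015/(0.935·19.4·1.97))
V_stall = √504.6 = 22.5 m/s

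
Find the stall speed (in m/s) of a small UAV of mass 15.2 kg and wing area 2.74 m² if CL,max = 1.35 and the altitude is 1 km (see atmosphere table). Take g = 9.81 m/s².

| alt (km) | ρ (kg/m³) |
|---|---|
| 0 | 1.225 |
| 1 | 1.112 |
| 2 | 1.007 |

V_stall = 8.51 m/s

At 1 km, from the table: ρ = 1.112 kg/m³.
At stall, lift equals weight: L = W = m·g = 15.2 × 9.81 = 149.1 N.
From L = ½ρV²S·CL,max = W: V_stall = √(2W/(ρSCL,max)) = √(2·149.1/(1.112·2.74·1.35))
V_stall = √72.5 = 8.51 m/s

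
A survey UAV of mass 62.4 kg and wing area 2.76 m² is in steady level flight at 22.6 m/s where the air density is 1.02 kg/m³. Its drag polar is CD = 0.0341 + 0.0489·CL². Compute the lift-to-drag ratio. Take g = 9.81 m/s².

Level flight ⇒ L = W = m·g = 62.4 × 9.81 = 612.14 N.
Dynamic pressure q = 0.5 × 1.02 × 22.6² = 260.5 Pa.
Required CL = L/(qS) = 612.14/(260.5·2.76) = 0.8514.
CD = 0.0341 + 0.0489 × 0.8514² = 0.06955.
L/D = CL/CD = 0.8514 / 0.06955 = 12.2

L/D = 12.2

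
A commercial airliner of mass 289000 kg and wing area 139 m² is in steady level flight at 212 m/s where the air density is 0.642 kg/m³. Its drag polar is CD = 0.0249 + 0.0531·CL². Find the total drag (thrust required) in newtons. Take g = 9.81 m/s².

D = 2.63×10^5 N

Weight W = mg = 289000 × 9.81 = 2.8351×10^6 N; in level flight L = W.
q = ½ρv² = ½ × 0.642 × 212² = 14430 Pa.
CL = W/(q·S) = 2.8351×10^6 / (14430 × 139) = 1.414.
CD = 0.0249 + 0.0531 × 1.414² = 0.131.
D = q·S·CD = 14430 × 139 × 0.131 = 2.628×10^5 N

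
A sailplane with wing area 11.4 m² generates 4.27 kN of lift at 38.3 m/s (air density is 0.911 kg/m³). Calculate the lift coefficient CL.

CL = 0.561

From L = ½ρv²S·CL, rearranging gives CL = 2L/(ρv²S).
CL = 2 × 4270 / (0.911 × 38.3² × 11.4) = 0.561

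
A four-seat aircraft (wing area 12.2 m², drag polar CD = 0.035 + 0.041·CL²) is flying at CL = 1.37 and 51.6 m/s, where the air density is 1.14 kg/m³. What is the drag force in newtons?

D = 2070 N

CD = 0.035 + 0.041 × 1.37² = 0.112
D = ½ρv²S·CD = ½ × 1.14 × 51.6² × 12.2 × 0.112 = 2070 N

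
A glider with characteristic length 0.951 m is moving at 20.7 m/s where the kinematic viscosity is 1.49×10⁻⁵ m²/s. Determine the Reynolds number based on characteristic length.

Re = v·c/ν = 20.7 × 0.951 / (1.49×10⁻⁵) = 1.32×10^6

Re = 1.32×10^6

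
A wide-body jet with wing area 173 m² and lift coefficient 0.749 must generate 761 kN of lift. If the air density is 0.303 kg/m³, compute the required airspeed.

v = 197 m/s

L = ½ρv²S·CL ⇒ v = √(2L/(ρ·S·CL))
v = √(2 × 7.61×10^5 / (0.303 × 173 × 0.749)) = √38770 = 197 m/s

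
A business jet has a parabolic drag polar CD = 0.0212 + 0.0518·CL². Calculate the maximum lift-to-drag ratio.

For CD = CD0 + K·CL², (L/D)max occurs at CL* = √(CD0/K) and equals 1/(2√(K·CD0)).
(L/D)max = 1/(2√(0.0518 × 0.0212)) = 1/(2 × 0.03314) = 15.1

(L/D)max = 15.1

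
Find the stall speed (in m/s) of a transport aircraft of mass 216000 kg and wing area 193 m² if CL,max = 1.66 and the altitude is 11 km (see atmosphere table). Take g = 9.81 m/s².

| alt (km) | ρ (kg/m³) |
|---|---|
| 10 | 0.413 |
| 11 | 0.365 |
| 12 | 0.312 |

V_stall = 190 m/s

At 11 km, from the table: ρ = 0.365 kg/m³.
Stall occurs when L = W at CL,max. W = mg = 216000 × 9.81 = 2.119×10^6 N.
From L = ½ρV²S·CL,max = W: V_stall = √(2W/(ρSCL,max)) = √(2·2.119×10^6/(0.365·193·1.66))
V_stall = √36240 = 190 m/s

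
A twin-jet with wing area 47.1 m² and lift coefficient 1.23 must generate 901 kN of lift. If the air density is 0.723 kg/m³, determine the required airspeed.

v = 207 m/s

L = ½ρv²S·CL ⇒ v = √(2L/(ρ·S·CL))
v = √(2 × 9.01×10^5 / (0.723 × 47.1 × 1.23)) = √43020 = 207 m/s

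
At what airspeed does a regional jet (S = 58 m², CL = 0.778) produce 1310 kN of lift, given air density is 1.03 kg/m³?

L = ½ρv²S·CL ⇒ v = √(2L/(ρ·S·CL))
v = √(2 × 1.31×10^6 / (1.03 × 58 × 0.778)) = √56370 = 237 m/s

v = 237 m/s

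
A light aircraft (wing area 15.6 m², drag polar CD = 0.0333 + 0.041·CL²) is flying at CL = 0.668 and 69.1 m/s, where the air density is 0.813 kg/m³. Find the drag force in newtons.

D = 1560 N

CD = 0.0333 + 0.041 × 0.668² = 0.0516
D = ½ρv²S·CD = ½ × 0.813 × 69.1² × 15.6 × 0.0516 = 1560 N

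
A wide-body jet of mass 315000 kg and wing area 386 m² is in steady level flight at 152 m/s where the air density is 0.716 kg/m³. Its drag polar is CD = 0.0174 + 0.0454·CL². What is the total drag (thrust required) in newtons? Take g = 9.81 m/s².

Weight W = mg = 315000 × 9.81 = 3.0902×10^6 N; in level flight L = W.
Dynamic pressure q = 0.5 × 0.716 × 152² = 8271 Pa.
Required CL = L/(qS) = 3.0902×10^6/(8271·386) = 0.9679.
CD = 0.0174 + 0.0454 × 0.9679² = 0.05993.
D = q·S·CD = 8271 × 386 × 0.05993 = 1.913×10^5 N

D = 1.91×10^5 N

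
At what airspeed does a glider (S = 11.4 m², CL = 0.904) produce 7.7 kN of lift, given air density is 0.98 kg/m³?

v = 39 m/s

L = ½ρv²S·CL ⇒ v = √(2L/(ρ·S·CL))
v = √(2 × 7700 / (0.98 × 11.4 × 0.904)) = √1525 = 39 m/s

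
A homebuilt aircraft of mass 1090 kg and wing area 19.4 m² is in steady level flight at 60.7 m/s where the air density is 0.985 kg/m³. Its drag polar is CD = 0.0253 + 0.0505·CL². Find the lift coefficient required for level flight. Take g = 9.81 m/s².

Level flight ⇒ L = W = m·g = 1090 × 9.81 = 10693 N.
Dynamic pressure q = 0.5 × 0.985 × 60.7² = 1815 Pa.
CL = W/(q·S) = 10693 / (1815 × 19.4) = 0.3037.

CL = 0.304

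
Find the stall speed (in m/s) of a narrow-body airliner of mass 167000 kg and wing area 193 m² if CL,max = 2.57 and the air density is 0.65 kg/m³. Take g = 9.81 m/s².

Stall occurs when L = W at CL,max. W = mg = 167000 × 9.81 = 1.638×10^6 N.
V_stall = √(2W/(ρ·S·CL,max)) = √(2 × 1.638×10^6 / (0.65 × 193 × 2.57))
V_stall = √10160 = 101 m/s

V_stall = 101 m/s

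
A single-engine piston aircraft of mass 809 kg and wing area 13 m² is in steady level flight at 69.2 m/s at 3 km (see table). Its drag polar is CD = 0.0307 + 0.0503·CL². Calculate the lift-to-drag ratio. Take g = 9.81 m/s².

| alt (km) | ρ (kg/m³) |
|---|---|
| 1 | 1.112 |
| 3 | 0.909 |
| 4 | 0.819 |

At 3 km, from the table: ρ = 0.909 kg/m³.
Weight W = mg = 809 × 9.81 = 7936.3 N; in level flight L = W.
Dynamic pressure q = 0.5 × 0.909 × 69.2² = 2176 Pa.
CL = 2W/(ρv²S) = 2×7936.3/(0.909×69.2²×13) = 0.2805.
CD = 0.0307 + 0.0503 × 0.2805² = 0.03466.
L/D = CL/CD = 0.2805 / 0.03466 = 8.09

L/D = 8.09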